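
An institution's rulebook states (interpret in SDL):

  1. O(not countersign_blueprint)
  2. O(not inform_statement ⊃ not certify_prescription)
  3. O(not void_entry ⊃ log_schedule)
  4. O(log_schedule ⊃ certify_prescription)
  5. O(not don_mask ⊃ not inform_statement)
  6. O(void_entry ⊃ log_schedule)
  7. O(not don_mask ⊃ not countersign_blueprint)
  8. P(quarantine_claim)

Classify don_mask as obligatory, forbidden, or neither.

Obligatory

Premises 3 and 6 cover both cases: O(not void_entry ⊃ log_schedule) and O(void_entry ⊃ log_schedule). Since not void_entry ∨ void_entry is a tautology, O(log_schedule) follows.
From O(log_schedule) and premise 4, O(log_schedule ⊃ certify_prescription), we obtain O(certify_prescription).
The contrapositive of premise 2 (O(not inform_statement ⊃ not certify_prescription)) is O(certify_prescription ⊃ inform_statement), and O(certify_prescription) is already established, so O(inform_statement).
The contrapositive of premise 5 (O(not don_mask ⊃ not inform_statement)) is O(inform_statement ⊃ don_mask), and O(inform_statement) is already established, so O(don_mask).
Premises 1, 7, 8 do not contribute to this derivation.
Hence don_mask is obligatory.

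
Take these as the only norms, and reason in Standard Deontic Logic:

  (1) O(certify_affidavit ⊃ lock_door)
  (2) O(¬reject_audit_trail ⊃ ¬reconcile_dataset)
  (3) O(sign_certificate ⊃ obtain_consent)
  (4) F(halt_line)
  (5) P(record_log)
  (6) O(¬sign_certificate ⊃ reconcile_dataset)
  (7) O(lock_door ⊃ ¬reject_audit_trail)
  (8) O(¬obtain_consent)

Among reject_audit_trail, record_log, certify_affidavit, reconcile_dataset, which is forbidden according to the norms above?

certify_affidavit

From premise 8 we have O(¬obtain_consent).
Premise 3 is O(sign_certificate ⊃ obtain_consent); contrapositively O(¬obtain_consent ⊃ ¬sign_certificate). Since O(¬obtain_consent) holds, K gives O(¬sign_certificate).
Applying K to premise 6 (O(¬sign_certificate ⊃ reconcile_dataset)) and O(¬sign_certificate) yields O(reconcile_dataset).
Premise 2, O(¬reject_audit_trail ⊃ ¬reconcile_dataset), contraposes to O(reconcile_dataset ⊃ reject_audit_trail); with O(reconcile_dataset) we get O(reject_audit_trail).
The contrapositive of premise 7 (O(lock_door ⊃ ¬reject_audit_trail)) is O(reject_audit_trail ⊃ ¬lock_door), and O(reject_audit_trail) is already established, so O(¬lock_door).
Premise 1 is O(certify_affidavit ⊃ lock_door); contrapositively O(¬lock_door ⊃ ¬certify_affidavit). Since O(¬lock_door) holds, K gives O(¬certify_affidavit).
So O(¬certify_affidavit) holds, i.e. certify_affidavit is forbidden. None of the other listed options is forbidden under the premises.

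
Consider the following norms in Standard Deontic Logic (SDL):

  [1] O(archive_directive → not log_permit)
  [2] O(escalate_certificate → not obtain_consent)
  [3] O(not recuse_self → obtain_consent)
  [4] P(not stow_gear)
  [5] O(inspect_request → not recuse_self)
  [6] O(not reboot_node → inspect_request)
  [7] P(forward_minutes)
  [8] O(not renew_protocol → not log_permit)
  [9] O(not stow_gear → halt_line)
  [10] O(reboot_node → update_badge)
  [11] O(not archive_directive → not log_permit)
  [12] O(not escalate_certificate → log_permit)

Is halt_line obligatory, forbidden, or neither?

Neither

Premise 9 is O(not stow_gear → halt_line), but O(not stow_gear) is not derivable from the premises (the permission P(not stow_gear) asserts only not O(stow_gear), not O(not stow_gear)), so it does not yield O(halt_line).
No premise or chain of K-axiom applications forces O(halt_line), and none forces O(not halt_line). So halt_line is neither obligatory nor forbidden under these norms.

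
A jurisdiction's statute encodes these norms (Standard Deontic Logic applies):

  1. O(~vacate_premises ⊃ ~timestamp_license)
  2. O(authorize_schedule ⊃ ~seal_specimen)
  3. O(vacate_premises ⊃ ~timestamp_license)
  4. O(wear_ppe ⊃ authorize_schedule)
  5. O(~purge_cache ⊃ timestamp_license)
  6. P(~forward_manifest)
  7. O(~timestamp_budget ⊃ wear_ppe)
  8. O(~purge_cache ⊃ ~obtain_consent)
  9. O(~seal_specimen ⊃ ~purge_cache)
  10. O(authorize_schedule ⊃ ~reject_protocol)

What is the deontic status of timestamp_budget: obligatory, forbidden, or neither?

Obligatory

By case analysis on ~vacate_premises: premise 1 gives O(~vacate_premises ⊃ ~timestamp_license) and premise 3 gives O(vacate_premises ⊃ ~timestamp_license), so O(~timestamp_license) either way.
Premise 5, O(~purge_cache ⊃ timestamp_license), contraposes to O(~timestamp_license ⊃ purge_cache); with O(~timestamp_license) we get O(purge_cache).
Premise 9 is O(~seal_specimen ⊃ ~purge_cache); contrapositively O(purge_cache ⊃ seal_specimen). Since O(purge_cache) holds, K gives O(seal_specimen).
Premise 2, O(authorize_schedule ⊃ ~seal_specimen), contraposes to O(seal_specimen ⊃ ~authorize_schedule); with O(seal_specimen) we get O(~authorize_schedule).
Premise 4 is O(wear_ppe ⊃ authorize_schedule); contrapositively O(~authorize_schedule ⊃ ~wear_ppe). Since O(~authorize_schedule) holds, K gives O(~wear_ppe).
The contrapositive of premise 7 (O(~timestamp_budget ⊃ wear_ppe)) is O(~wear_ppe ⊃ timestamp_budget), and O(~wear_ppe) is already established, so O(timestamp_budget).
Premises 6, 8, 10 do not contribute to this derivation.
Hence timestamp_budget is obligatory.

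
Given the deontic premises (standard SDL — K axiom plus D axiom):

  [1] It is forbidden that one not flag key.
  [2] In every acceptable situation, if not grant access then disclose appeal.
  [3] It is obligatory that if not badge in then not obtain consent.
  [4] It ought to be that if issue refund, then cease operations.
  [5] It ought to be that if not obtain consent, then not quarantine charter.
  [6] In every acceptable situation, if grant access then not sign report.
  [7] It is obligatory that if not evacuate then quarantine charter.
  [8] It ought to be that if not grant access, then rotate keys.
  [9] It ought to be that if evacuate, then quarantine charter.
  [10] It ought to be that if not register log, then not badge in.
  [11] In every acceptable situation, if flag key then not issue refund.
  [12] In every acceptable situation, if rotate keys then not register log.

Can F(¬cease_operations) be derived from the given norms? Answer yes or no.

Premise 4 is O(issue_refund → cease_operations), but O(issue_refund) is not derivable from the premises, so it does not yield O(cease_operations).
No other premise forces O(cease_operations). An ideal world satisfying every premise can still have ¬cease_operations true, so F(¬cease_operations) is not derivable.

No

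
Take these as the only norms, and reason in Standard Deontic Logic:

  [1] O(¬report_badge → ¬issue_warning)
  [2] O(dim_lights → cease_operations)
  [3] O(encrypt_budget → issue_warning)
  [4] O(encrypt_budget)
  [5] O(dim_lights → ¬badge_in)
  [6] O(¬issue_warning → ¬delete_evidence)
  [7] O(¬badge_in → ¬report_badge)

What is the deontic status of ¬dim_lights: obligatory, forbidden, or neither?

Premise 4 gives O(encrypt_budget).
Applying K to premise 3 (O(encrypt_budget → issue_warning)) and O(encrypt_budget) yields O(issue_warning).
Premise 1, O(¬report_badge → ¬issue_warning), contraposes to O(issue_warning → report_badge); with O(issue_warning) we get O(report_badge).
Premise 7, O(¬badge_in → ¬report_badge), contraposes to O(report_badge → badge_in); with O(report_badge) we get O(badge_in).
Premise 5, O(dim_lights → ¬badge_in), contraposes to O(badge_in → ¬dim_lights); with O(badge_in) we get O(¬dim_lights).
Premises 2, 6 do not contribute to this derivation.
Hence ¬dim_lights is obligatory.

Obligatory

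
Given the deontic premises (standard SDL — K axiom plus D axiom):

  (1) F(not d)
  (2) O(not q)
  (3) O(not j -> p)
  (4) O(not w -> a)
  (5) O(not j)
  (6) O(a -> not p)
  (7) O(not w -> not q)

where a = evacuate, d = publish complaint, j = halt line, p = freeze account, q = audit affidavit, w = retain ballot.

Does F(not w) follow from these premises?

Premise 5 gives O(not j).
Applying K to premise 3 (O(not j -> p)) and O(not j) yields O(p).
The contrapositive of premise 6 (O(a -> not p)) is O(p -> not a), and O(p) is already established, so O(not a).
Premise 4, O(not w -> a), contraposes to O(not a -> w); with O(not a) we get O(w).
Premises 1, 2, 7 do not contribute to this derivation.
So O(w) holds, i.e. F(not w). The claim follows.

Yes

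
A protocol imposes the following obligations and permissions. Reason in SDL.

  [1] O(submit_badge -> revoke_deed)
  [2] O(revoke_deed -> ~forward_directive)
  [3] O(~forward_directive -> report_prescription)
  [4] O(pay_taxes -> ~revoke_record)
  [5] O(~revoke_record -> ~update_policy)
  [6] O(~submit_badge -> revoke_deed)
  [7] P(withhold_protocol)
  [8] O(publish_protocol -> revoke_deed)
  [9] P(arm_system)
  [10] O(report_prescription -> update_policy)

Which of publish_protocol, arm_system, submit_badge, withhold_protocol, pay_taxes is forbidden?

pay_taxes

Premises 6 and 1 cover both cases: O(~submit_badge -> revoke_deed) and O(submit_badge -> revoke_deed). Since ~submit_badge ∨ submit_badge is a tautology, O(revoke_deed) follows.
Premise 2 is O(revoke_deed -> ~forward_directive); since O(revoke_deed), deontic closure gives O(~forward_directive).
Applying K to premise 3 (O(~forward_directive -> report_prescription)) and O(~forward_directive) yields O(report_prescription).
Applying K to premise 10 (O(report_prescription -> update_policy)) and O(report_prescription) yields O(update_policy).
Premise 5, O(~revoke_record -> ~update_policy), contraposes to O(update_policy -> revoke_record); with O(update_policy) we get O(revoke_record).
Premise 4 is O(pay_taxes -> ~revoke_record); contrapositively O(revoke_record -> ~pay_taxes). Since O(revoke_record) holds, K gives O(~pay_taxes).
So O(~pay_taxes) holds, i.e. pay_taxes is forbidden. None of the other listed options is forbidden under the premises.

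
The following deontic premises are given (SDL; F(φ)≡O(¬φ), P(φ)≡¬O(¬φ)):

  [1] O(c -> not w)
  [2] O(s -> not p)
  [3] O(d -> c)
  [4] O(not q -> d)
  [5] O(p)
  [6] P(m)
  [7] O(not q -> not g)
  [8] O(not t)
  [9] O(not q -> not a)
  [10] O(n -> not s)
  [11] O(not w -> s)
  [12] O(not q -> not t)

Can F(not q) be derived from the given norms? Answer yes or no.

Premise 5 states O(p) outright.
The contrapositive of premise 2 (O(s -> not p)) is O(p -> not s), and O(p) is already established, so O(not s).
Premise 11 is O(not w -> s); contrapositively O(not s -> w). Since O(not s) holds, K gives O(w).
Premise 1 is O(c -> not w); contrapositively O(w -> not c). Since O(w) holds, K gives O(not c).
The contrapositive of premise 3 (O(d -> c)) is O(not c -> not d), and O(not c) is already established, so O(not d).
Premise 4 is O(not q -> d); contrapositively O(not d -> q). Since O(not d) holds, K gives O(q).
Premises 6, 7, 8, 9, 10, 12 do not contribute to this derivation.
So O(q) holds, i.e. F(not q). The claim follows.

Yes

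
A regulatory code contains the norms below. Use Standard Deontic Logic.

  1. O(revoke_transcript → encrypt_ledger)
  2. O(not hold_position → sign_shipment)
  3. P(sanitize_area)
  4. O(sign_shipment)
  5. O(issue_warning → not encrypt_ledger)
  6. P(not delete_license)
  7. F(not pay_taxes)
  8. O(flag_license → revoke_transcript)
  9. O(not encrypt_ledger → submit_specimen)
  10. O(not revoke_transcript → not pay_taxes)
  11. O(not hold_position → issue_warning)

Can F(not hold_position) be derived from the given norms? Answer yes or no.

Premise 7 is F(not pay_taxes), i.e. O(pay_taxes).
The contrapositive of premise 10 (O(not revoke_transcript → not pay_taxes)) is O(pay_taxes → revoke_transcript), and O(pay_taxes) is already established, so O(revoke_transcript).
From O(revoke_transcript) and premise 1, O(revoke_transcript → encrypt_ledger), we obtain O(encrypt_ledger).
Premise 5, O(issue_warning → not encrypt_ledger), contraposes to O(encrypt_ledger → not issue_warning); with O(encrypt_ledger) we get O(not issue_warning).
Premise 11 is O(not hold_position → issue_warning); contrapositively O(not issue_warning → hold_position). Since O(not issue_warning) holds, K gives O(hold_position).
Premises 2, 3, 4, 6, 8, 9 do not contribute to this derivation.
So O(hold_position) holds, i.e. F(not hold_position). The claim follows.

Yes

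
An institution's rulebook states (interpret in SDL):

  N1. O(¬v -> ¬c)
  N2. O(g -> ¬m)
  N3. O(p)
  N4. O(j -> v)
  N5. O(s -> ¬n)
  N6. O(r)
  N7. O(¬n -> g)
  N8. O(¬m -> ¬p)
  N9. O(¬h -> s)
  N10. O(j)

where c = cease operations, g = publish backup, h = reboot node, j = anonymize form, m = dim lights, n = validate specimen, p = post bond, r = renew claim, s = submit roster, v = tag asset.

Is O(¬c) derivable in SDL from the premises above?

No

Premise 1 is O(¬v -> ¬c), but O(¬v) is not derivable from the premises, so it does not yield O(¬c).
No other premise forces O(¬c). An ideal world satisfying every premise can still have ¬c false, so O(¬c) is not derivable.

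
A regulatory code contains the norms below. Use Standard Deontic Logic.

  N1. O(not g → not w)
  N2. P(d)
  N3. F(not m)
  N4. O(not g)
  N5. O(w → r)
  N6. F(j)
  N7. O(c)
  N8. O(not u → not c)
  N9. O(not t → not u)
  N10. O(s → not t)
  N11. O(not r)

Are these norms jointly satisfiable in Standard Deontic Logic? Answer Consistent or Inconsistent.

Premise 5 is O(w → r), but O(w) is not derivable from the premises, so it does not yield O(r).
So O(r) is not derivable, and the apparent clash with O(not r) does not arise.
A world satisfying every obligation exists (e.g. c=true, d=false, g=false, j=false, m=true, r=false, s=false, t=true, u=true, w=false); no atom is both obligatory and forbidden, so the set is consistent.

Consistent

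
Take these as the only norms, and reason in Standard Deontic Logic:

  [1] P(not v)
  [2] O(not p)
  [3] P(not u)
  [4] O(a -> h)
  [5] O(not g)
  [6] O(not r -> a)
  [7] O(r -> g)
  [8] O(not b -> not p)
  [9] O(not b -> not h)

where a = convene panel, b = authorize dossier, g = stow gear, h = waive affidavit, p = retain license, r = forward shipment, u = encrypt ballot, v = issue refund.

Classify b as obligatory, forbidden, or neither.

From premise 5 we have O(not g).
The contrapositive of premise 7 (O(r -> g)) is O(not g -> not r), and O(not g) is already established, so O(not r).
Premise 6 is O(not r -> a); since O(not r), deontic closure gives O(a).
Premise 4 is O(a -> h); since O(a), deontic closure gives O(h).
The contrapositive of premise 9 (O(not b -> not h)) is O(h -> b), and O(h) is already established, so O(b).
Premises 1, 2, 3, 8 do not contribute to this derivation.
Hence b is obligatory.

Obligatory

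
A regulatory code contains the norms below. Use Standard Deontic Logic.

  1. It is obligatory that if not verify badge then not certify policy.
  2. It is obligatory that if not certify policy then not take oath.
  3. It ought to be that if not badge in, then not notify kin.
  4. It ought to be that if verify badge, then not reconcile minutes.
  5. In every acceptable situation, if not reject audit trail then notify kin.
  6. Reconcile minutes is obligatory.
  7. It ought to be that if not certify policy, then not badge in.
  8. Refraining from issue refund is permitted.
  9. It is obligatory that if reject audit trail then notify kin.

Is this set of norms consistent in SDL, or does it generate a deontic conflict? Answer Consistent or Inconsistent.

Premises 5 and 9 are O(¬reject_audit_trail → notify_kin) and O(reject_audit_trail → notify_kin); every ideal world satisfies ¬reject_audit_trail or reject_audit_trail, so in either case notify_kin holds — hence O(notify_kin).
The contrapositive of premise 3 (O(¬badge_in → ¬notify_kin)) is O(notify_kin → badge_in), and O(notify_kin) is already established, so O(badge_in).
The contrapositive of premise 7 (O(¬certify_policy → ¬badge_in)) is O(badge_in → certify_policy), and O(badge_in) is already established, so O(certify_policy).
Premise 1 is O(¬verify_badge → ¬certify_policy); contrapositively O(certify_policy → verify_badge). Since O(certify_policy) holds, K gives O(verify_badge).
With premise 4, O(verify_badge → ¬reconcile_minutes), the K-axiom yields O(¬reconcile_minutes).
Yet premise 6 states O(reconcile_minutes).
We now have both O(¬reconcile_minutes) and O(reconcile_minutes) — reconcile_minutes is simultaneously obligatory and forbidden, violating the D-axiom.

Inconsistent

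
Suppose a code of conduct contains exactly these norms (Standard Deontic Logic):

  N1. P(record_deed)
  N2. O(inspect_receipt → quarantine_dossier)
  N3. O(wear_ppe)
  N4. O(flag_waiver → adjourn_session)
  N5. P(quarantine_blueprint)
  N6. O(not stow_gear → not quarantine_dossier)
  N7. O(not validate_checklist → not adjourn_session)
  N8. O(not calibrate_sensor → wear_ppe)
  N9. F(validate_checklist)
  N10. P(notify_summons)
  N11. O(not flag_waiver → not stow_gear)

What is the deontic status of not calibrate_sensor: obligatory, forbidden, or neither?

Neither

Premise 8 is O(not calibrate_sensor → wear_ppe); even if O(wear_ppe) held, inferring O(not calibrate_sensor) would be affirming the consequent — invalid.
No premise or chain of K-axiom applications forces O(not calibrate_sensor), and none forces O(calibrate_sensor). So not calibrate_sensor is neither obligatory nor forbidden under these norms.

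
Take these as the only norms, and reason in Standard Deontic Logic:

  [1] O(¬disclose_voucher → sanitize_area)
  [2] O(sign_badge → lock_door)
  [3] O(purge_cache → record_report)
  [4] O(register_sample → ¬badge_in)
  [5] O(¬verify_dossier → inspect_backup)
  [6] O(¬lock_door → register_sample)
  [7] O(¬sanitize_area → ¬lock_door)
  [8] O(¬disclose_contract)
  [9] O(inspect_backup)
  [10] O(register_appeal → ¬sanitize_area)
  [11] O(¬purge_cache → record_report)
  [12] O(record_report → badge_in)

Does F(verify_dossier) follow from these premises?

No

Premise 5 is O(¬verify_dossier → inspect_backup); even if O(inspect_backup) held, inferring O(¬verify_dossier) would be affirming the consequent — invalid.
No other premise forces O(¬verify_dossier). An ideal world satisfying every premise can still have verify_dossier true, so F(verify_dossier) is not derivable.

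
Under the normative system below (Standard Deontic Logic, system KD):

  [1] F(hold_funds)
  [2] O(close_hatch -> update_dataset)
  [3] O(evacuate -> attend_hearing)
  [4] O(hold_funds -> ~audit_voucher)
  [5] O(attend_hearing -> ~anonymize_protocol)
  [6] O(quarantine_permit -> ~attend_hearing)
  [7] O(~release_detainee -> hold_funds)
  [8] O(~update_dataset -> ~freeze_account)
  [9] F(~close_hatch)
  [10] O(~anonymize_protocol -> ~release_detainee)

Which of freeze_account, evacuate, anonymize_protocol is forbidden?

evacuate

Premise 1, F(hold_funds), is equivalent to O(~hold_funds).
The contrapositive of premise 7 (O(~release_detainee -> hold_funds)) is O(~hold_funds -> release_detainee), and O(~hold_funds) is already established, so O(release_detainee).
The contrapositive of premise 10 (O(~anonymize_protocol -> ~release_detainee)) is O(release_detainee -> anonymize_protocol), and O(release_detainee) is already established, so O(anonymize_protocol).
The contrapositive of premise 5 (O(attend_hearing -> ~anonymize_protocol)) is O(anonymize_protocol -> ~attend_hearing), and O(anonymize_protocol) is already established, so O(~attend_hearing).
Premise 3 is O(evacuate -> attend_hearing); contrapositively O(~attend_hearing -> ~evacuate). Since O(~attend_hearing) holds, K gives O(~evacuate).
So O(~evacuate) holds, i.e. evacuate is forbidden. None of the other listed options is forbidden under the premises.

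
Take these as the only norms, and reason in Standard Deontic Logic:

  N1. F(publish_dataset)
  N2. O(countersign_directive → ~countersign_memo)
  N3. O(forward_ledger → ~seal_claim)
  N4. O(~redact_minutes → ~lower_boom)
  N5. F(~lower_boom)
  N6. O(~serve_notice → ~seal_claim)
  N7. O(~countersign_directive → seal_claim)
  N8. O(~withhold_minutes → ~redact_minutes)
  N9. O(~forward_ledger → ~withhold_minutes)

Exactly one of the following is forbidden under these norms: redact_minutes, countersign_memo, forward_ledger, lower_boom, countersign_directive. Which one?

countersign_memo

Premise 5, F(~lower_boom), is equivalent to O(lower_boom).
Premise 4 is O(~redact_minutes → ~lower_boom); contrapositively O(lower_boom → redact_minutes). Since O(lower_boom) holds, K gives O(redact_minutes).
Premise 8 is O(~withhold_minutes → ~redact_minutes); contrapositively O(redact_minutes → withhold_minutes). Since O(redact_minutes) holds, K gives O(withhold_minutes).
Premise 9, O(~forward_ledger → ~withhold_minutes), contraposes to O(withhold_minutes → forward_ledger); with O(withhold_minutes) we get O(forward_ledger).
Applying K to premise 3 (O(forward_ledger → ~seal_claim)) and O(forward_ledger) yields O(~seal_claim).
Premise 7 is O(~countersign_directive → seal_claim); contrapositively O(~seal_claim → countersign_directive). Since O(~seal_claim) holds, K gives O(countersign_directive).
With premise 2, O(countersign_directive → ~countersign_memo), the K-axiom yields O(~countersign_memo).
So O(~countersign_memo) holds, i.e. countersign_memo is forbidden. None of the other listed options is forbidden under the premises.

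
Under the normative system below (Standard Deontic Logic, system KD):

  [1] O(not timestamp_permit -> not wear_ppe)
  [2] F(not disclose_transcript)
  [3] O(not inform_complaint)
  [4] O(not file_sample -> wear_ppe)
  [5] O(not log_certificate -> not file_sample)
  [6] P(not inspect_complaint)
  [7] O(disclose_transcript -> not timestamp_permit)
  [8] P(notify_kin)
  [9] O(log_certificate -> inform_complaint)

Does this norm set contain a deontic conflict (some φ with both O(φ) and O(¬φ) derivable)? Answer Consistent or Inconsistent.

Premise 2, F(not disclose_transcript), is equivalent to O(disclose_transcript).
From O(disclose_transcript) and premise 7, O(disclose_transcript -> not timestamp_permit), we obtain O(not timestamp_permit).
From O(not timestamp_permit) and premise 1, O(not timestamp_permit -> not wear_ppe), we obtain O(not wear_ppe).
Premise 4, O(not file_sample -> wear_ppe), contraposes to O(not wear_ppe -> file_sample); with O(not wear_ppe) we get O(file_sample).
The contrapositive of premise 5 (O(not log_certificate -> not file_sample)) is O(file_sample -> log_certificate), and O(file_sample) is already established, so O(log_certificate).
With premise 9, O(log_certificate -> inform_complaint), the K-axiom yields O(inform_complaint).
However, premise 3 gives O(not inform_complaint).
We now have both O(inform_complaint) and O(not inform_complaint) — inform_complaint is simultaneously obligatory and forbidden, violating the D-axiom.

Inconsistent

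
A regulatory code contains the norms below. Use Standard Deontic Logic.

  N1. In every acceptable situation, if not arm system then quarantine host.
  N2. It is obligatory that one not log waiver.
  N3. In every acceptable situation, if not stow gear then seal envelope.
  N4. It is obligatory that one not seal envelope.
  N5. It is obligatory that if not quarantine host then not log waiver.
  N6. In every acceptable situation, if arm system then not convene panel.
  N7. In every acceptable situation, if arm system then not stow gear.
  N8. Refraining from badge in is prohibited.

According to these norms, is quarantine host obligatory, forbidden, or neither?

Premise 4 states O(¬seal_envelope) outright.
Premise 3 is O(¬stow_gear → seal_envelope); contrapositively O(¬seal_envelope → stow_gear). Since O(¬seal_envelope) holds, K gives O(stow_gear).
Premise 7 is O(arm_system → ¬stow_gear); contrapositively O(stow_gear → ¬arm_system). Since O(stow_gear) holds, K gives O(¬arm_system).
Applying K to premise 1 (O(¬arm_system → quarantine_host)) and O(¬arm_system) yields O(quarantine_host).
Premises 2, 5, 6, 8 do not contribute to this derivation.
Hence quarantine_host is obligatory.

Obligatory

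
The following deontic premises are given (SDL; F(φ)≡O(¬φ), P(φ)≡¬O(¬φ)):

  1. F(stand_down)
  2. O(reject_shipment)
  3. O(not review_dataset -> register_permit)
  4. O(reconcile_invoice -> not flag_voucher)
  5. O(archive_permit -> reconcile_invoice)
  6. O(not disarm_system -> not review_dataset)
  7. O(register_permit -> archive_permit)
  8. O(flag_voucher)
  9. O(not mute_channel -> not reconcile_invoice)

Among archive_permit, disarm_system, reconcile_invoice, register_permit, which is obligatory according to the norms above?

disarm_system

Premise 8 states O(flag_voucher) outright.
Premise 4 is O(reconcile_invoice -> not flag_voucher); contrapositively O(flag_voucher -> not reconcile_invoice). Since O(flag_voucher) holds, K gives O(not reconcile_invoice).
Premise 5, O(archive_permit -> reconcile_invoice), contraposes to O(not reconcile_invoice -> not archive_permit); with O(not reconcile_invoice) we get O(not archive_permit).
Premise 7 is O(register_permit -> archive_permit); contrapositively O(not archive_permit -> not register_permit). Since O(not archive_permit) holds, K gives O(not register_permit).
Premise 3 is O(not review_dataset -> register_permit); contrapositively O(not register_permit -> review_dataset). Since O(not register_permit) holds, K gives O(review_dataset).
Premise 6 is O(not disarm_system -> not review_dataset); contrapositively O(review_dataset -> disarm_system). Since O(review_dataset) holds, K gives O(disarm_system).
So O(disarm_system) holds — disarm_system is obligatory. None of the other listed options is made obligatory by any chain of premises.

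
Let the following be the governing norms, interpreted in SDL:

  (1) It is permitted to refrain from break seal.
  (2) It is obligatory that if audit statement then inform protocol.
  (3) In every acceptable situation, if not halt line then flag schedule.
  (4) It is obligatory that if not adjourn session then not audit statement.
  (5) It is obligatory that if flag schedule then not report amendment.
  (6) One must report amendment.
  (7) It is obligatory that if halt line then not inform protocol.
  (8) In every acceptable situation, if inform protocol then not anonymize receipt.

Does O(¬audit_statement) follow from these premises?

Yes

Premise 6 gives O(report_amendment).
Premise 5, O(flag_schedule → ¬report_amendment), contraposes to O(report_amendment → ¬flag_schedule); with O(report_amendment) we get O(¬flag_schedule).
The contrapositive of premise 3 (O(¬halt_line → flag_schedule)) is O(¬flag_schedule → halt_line), and O(¬flag_schedule) is already established, so O(halt_line).
With premise 7, O(halt_line → ¬inform_protocol), the K-axiom yields O(¬inform_protocol).
The contrapositive of premise 2 (O(audit_statement → inform_protocol)) is O(¬inform_protocol → ¬audit_statement), and O(¬inform_protocol) is already established, so O(¬audit_statement).
Premises 1, 4, 8 do not contribute to this derivation.
So O(¬audit_statement) follows.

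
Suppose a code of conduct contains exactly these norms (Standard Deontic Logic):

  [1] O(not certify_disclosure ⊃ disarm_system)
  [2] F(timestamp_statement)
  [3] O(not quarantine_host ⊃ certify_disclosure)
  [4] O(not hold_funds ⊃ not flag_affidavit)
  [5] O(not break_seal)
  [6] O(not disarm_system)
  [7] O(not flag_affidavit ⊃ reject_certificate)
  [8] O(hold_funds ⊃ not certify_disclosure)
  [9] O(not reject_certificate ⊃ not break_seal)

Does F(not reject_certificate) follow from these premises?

Premise 6 gives O(not disarm_system).
Premise 1 is O(not certify_disclosure ⊃ disarm_system); contrapositively O(not disarm_system ⊃ certify_disclosure). Since O(not disarm_system) holds, K gives O(certify_disclosure).
The contrapositive of premise 8 (O(hold_funds ⊃ not certify_disclosure)) is O(certify_disclosure ⊃ not hold_funds), and O(certify_disclosure) is already established, so O(not hold_funds).
With premise 4, O(not hold_funds ⊃ not flag_affidavit), the K-axiom yields O(not flag_affidavit).
Premise 7 is O(not flag_affidavit ⊃ reject_certificate); since O(not flag_affidavit), deontic closure gives O(reject_certificate).
Premises 2, 3, 5, 9 do not contribute to this derivation.
So O(reject_certificate) holds, i.e. F(not reject_certificate). The claim follows.

Yes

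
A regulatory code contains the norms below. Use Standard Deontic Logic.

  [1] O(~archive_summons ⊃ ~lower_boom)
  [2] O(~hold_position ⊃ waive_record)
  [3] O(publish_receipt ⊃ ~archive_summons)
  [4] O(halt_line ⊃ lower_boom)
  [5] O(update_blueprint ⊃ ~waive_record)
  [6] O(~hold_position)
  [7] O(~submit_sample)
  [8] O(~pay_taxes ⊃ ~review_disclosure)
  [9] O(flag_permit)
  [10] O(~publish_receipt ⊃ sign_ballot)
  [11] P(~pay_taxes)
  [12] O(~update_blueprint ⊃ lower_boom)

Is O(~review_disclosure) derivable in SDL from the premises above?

No

Premise 8 is O(~pay_taxes ⊃ ~review_disclosure), but O(~pay_taxes) is not derivable from the premises (the permission P(~pay_taxes) asserts only ~O(pay_taxes), not O(~pay_taxes)), so it does not yield O(~review_disclosure).
No other premise forces O(~review_disclosure). An ideal world satisfying every premise can still have ~review_disclosure false, so O(~review_disclosure) is not derivable.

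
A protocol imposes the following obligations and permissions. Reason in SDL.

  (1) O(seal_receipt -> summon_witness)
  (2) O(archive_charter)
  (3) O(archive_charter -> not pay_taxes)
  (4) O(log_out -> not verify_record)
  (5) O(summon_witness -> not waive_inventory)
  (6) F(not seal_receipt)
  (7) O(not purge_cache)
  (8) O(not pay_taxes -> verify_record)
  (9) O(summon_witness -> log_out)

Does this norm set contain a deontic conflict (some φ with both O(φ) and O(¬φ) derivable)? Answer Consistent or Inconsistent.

Inconsistent

Premise 2 states O(archive_charter) outright.
With premise 3, O(archive_charter -> not pay_taxes), the K-axiom yields O(not pay_taxes).
Applying K to premise 8 (O(not pay_taxes -> verify_record)) and O(not pay_taxes) yields O(verify_record).
The contrapositive of premise 4 (O(log_out -> not verify_record)) is O(verify_record -> not log_out), and O(verify_record) is already established, so O(not log_out).
Premise 9 is O(summon_witness -> log_out); contrapositively O(not log_out -> not summon_witness). Since O(not log_out) holds, K gives O(not summon_witness).
Premise 1 is O(seal_receipt -> summon_witness); contrapositively O(not summon_witness -> not seal_receipt). Since O(not summon_witness) holds, K gives O(not seal_receipt).
However, F(not seal_receipt) at premise 6 amounts to O(seal_receipt).
We now have both O(not seal_receipt) and O(seal_receipt) — seal_receipt is simultaneously obligatory and forbidden, violating the D-axiom.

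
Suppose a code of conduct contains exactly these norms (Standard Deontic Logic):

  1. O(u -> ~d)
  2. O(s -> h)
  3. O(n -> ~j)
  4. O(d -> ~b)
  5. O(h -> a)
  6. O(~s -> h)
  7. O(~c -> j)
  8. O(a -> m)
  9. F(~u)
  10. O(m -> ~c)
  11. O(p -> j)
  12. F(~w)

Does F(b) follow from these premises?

No

Premise 4 is O(d -> ~b), but O(d) is not derivable from the premises, so it does not yield O(~b).
No other premise forces O(~b). An ideal world satisfying every premise can still have b true, so F(b) is not derivable.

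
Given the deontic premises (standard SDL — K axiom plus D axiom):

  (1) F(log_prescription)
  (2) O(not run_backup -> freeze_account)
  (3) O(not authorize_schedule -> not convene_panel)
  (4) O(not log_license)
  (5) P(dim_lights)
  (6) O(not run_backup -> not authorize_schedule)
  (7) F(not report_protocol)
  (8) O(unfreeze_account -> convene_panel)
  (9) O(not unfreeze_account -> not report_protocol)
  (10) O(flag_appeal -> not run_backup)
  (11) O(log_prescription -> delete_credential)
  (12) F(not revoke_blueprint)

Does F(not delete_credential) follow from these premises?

No

Premise 11 is O(log_prescription -> delete_credential), but O(log_prescription) is not derivable from the premises, so it does not yield O(delete_credential).
No other premise forces O(delete_credential). An ideal world satisfying every premise can still have not delete_credential true, so F(not delete_credential) is not derivable.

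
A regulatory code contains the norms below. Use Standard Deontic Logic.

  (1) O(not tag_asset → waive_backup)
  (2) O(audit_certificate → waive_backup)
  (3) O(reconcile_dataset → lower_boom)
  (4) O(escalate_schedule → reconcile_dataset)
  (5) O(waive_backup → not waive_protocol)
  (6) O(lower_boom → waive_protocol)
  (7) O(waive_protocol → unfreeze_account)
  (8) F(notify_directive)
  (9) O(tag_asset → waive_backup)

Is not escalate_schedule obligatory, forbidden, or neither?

Obligatory

By case analysis on not tag_asset: premise 1 gives O(not tag_asset → waive_backup) and premise 9 gives O(tag_asset → waive_backup), so O(waive_backup) either way.
Applying K to premise 5 (O(waive_backup → not waive_protocol)) and O(waive_backup) yields O(not waive_protocol).
The contrapositive of premise 6 (O(lower_boom → waive_protocol)) is O(not waive_protocol → not lower_boom), and O(not waive_protocol) is already established, so O(not lower_boom).
Premise 3 is O(reconcile_dataset → lower_boom); contrapositively O(not lower_boom → not reconcile_dataset). Since O(not lower_boom) holds, K gives O(not reconcile_dataset).
Premise 4 is O(escalate_schedule → reconcile_dataset); contrapositively O(not reconcile_dataset → not escalate_schedule). Since O(not reconcile_dataset) holds, K gives O(not escalate_schedule).
Premises 2, 7, 8 do not contribute to this derivation.
Hence not escalate_schedule is obligatory.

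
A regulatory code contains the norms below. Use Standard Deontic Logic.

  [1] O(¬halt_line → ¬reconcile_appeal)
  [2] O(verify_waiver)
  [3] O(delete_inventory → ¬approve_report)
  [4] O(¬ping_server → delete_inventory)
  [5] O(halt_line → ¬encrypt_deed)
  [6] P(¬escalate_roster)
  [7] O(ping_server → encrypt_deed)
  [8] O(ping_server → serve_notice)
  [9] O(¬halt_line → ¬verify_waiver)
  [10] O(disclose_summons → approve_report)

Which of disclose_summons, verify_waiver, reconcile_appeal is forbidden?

disclose_summons

Premise 2 states O(verify_waiver) outright.
Premise 9 is O(¬halt_line → ¬verify_waiver); contrapositively O(verify_waiver → halt_line). Since O(verify_waiver) holds, K gives O(halt_line).
Premise 5 is O(halt_line → ¬encrypt_deed); since O(halt_line), deontic closure gives O(¬encrypt_deed).
The contrapositive of premise 7 (O(ping_server → encrypt_deed)) is O(¬encrypt_deed → ¬ping_server), and O(¬encrypt_deed) is already established, so O(¬ping_server).
Premise 4 is O(¬ping_server → delete_inventory); since O(¬ping_server), deontic closure gives O(delete_inventory).
Applying K to premise 3 (O(delete_inventory → ¬approve_report)) and O(delete_inventory) yields O(¬approve_report).
Premise 10 is O(disclose_summons → approve_report); contrapositively O(¬approve_report → ¬disclose_summons). Since O(¬approve_report) holds, K gives O(¬disclose_summons).
So O(¬disclose_summons) holds, i.e. disclose_summons is forbidden. None of the other listed options is forbidden under the premises.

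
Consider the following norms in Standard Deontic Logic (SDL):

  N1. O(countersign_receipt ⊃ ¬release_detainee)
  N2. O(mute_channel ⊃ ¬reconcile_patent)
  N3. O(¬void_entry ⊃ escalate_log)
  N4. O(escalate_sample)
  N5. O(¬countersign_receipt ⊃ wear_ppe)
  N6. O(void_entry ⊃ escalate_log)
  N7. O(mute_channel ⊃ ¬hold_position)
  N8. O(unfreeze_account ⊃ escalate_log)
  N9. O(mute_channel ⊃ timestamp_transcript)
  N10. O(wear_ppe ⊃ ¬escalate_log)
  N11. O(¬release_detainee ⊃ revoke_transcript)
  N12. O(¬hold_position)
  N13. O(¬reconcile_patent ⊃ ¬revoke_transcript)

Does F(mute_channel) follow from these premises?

Yes

By case analysis on ¬void_entry: premise 3 gives O(¬void_entry ⊃ escalate_log) and premise 6 gives O(void_entry ⊃ escalate_log), so O(escalate_log) either way.
Premise 10, O(wear_ppe ⊃ ¬escalate_log), contraposes to O(escalate_log ⊃ ¬wear_ppe); with O(escalate_log) we get O(¬wear_ppe).
Premise 5 is O(¬countersign_receipt ⊃ wear_ppe); contrapositively O(¬wear_ppe ⊃ countersign_receipt). Since O(¬wear_ppe) holds, K gives O(countersign_receipt).
Applying K to premise 1 (O(countersign_receipt ⊃ ¬release_detainee)) and O(countersign_receipt) yields O(¬release_detainee).
Applying K to premise 11 (O(¬release_detainee ⊃ revoke_transcript)) and O(¬release_detainee) yields O(revoke_transcript).
The contrapositive of premise 13 (O(¬reconcile_patent ⊃ ¬revoke_transcript)) is O(revoke_transcript ⊃ reconcile_patent), and O(revoke_transcript) is already established, so O(reconcile_patent).
Premise 2 is O(mute_channel ⊃ ¬reconcile_patent); contrapositively O(reconcile_patent ⊃ ¬mute_channel). Since O(reconcile_patent) holds, K gives O(¬mute_channel).
Premises 4, 7, 8, 9, 12 do not contribute to this derivation.
So O(¬mute_channel) holds, i.e. F(mute_channel). The claim follows.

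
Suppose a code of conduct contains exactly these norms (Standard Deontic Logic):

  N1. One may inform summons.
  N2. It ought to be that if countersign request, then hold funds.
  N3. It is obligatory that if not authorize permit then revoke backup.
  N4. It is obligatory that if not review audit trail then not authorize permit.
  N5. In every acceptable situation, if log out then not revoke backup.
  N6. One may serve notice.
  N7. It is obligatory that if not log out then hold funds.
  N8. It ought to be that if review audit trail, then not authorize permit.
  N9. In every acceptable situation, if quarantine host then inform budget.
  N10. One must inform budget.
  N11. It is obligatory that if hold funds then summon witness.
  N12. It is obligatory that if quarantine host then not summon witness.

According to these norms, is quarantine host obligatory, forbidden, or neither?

Forbidden

Premises 4 and 8 are O(¬review_audit_trail → ¬authorize_permit) and O(review_audit_trail → ¬authorize_permit); every ideal world satisfies ¬review_audit_trail or review_audit_trail, so in either case ¬authorize_permit holds — hence O(¬authorize_permit).
Premise 3 is O(¬authorize_permit → revoke_backup); since O(¬authorize_permit), deontic closure gives O(revoke_backup).
The contrapositive of premise 5 (O(log_out → ¬revoke_backup)) is O(revoke_backup → ¬log_out), and O(revoke_backup) is already established, so O(¬log_out).
From O(¬log_out) and premise 7, O(¬log_out → hold_funds), we obtain O(hold_funds).
With premise 11, O(hold_funds → summon_witness), the K-axiom yields O(summon_witness).
Premise 12, O(quarantine_host → ¬summon_witness), contraposes to O(summon_witness → ¬quarantine_host); with O(summon_witness) we get O(¬quarantine_host).
Premises 1, 2, 6, 9, 10 do not contribute to this derivation.
Thus O(¬quarantine_host), which is F(quarantine_host): quarantine_host is forbidden.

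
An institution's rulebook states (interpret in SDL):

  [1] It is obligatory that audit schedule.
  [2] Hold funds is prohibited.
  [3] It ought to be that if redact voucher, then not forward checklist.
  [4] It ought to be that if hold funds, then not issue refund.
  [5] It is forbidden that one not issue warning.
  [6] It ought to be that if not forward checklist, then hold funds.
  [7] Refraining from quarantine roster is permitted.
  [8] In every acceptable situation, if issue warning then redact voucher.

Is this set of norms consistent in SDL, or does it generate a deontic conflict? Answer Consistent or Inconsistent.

Premise 2, F(hold_funds), is equivalent to O(¬hold_funds).
Premise 6, O(¬forward_checklist → hold_funds), contraposes to O(¬hold_funds → forward_checklist); with O(¬hold_funds) we get O(forward_checklist).
The contrapositive of premise 3 (O(redact_voucher → ¬forward_checklist)) is O(forward_checklist → ¬redact_voucher), and O(forward_checklist) is already established, so O(¬redact_voucher).
Premise 8 is O(issue_warning → redact_voucher); contrapositively O(¬redact_voucher → ¬issue_warning). Since O(¬redact_voucher) holds, K gives O(¬issue_warning).
However, F(¬issue_warning) at premise 5 amounts to O(issue_warning).
We now have both O(¬issue_warning) and O(issue_warning) — issue_warning is simultaneously obligatory and forbidden, violating the D-axiom.

Inconsistent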